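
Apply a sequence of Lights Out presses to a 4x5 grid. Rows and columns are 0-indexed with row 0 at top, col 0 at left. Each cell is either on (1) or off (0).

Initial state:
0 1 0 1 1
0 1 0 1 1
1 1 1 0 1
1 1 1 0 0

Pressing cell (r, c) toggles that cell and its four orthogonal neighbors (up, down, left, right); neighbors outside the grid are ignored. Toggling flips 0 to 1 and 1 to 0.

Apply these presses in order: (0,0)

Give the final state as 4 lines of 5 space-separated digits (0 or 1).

After press 1 at (0,0):
1 0 0 1 1
1 1 0 1 1
1 1 1 0 1
1 1 1 0 0

Answer: 1 0 0 1 1
1 1 0 1 1
1 1 1 0 1
1 1 1 0 0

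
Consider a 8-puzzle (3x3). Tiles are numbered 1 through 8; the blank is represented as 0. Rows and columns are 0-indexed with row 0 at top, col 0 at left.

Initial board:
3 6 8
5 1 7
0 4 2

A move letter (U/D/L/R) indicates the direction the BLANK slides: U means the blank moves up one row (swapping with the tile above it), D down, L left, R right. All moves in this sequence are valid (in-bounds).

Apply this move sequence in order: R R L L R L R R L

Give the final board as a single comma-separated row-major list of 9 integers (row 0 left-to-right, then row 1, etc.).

After move 1 (R):
3 6 8
5 1 7
4 0 2

After move 2 (R):
3 6 8
5 1 7
4 2 0

After move 3 (L):
3 6 8
5 1 7
4 0 2

After move 4 (L):
3 6 8
5 1 7
0 4 2

After move 5 (R):
3 6 8
5 1 7
4 0 2

After move 6 (L):
3 6 8
5 1 7
0 4 2

After move 7 (R):
3 6 8
5 1 7
4 0 2

After move 8 (R):
3 6 8
5 1 7
4 2 0

After move 9 (L):
3 6 8
5 1 7
4 0 2

Answer: 3, 6, 8, 5, 1, 7, 4, 0, 2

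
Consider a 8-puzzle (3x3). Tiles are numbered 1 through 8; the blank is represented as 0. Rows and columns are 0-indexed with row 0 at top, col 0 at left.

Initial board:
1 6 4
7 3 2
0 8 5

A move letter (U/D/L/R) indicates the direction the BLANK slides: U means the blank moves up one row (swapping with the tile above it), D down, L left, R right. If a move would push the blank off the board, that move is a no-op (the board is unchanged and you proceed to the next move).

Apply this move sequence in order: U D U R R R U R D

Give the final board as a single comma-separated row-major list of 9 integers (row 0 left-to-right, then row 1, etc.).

After move 1 (U):
1 6 4
0 3 2
7 8 5

After move 2 (D):
1 6 4
7 3 2
0 8 5

After move 3 (U):
1 6 4
0 3 2
7 8 5

After move 4 (R):
1 6 4
3 0 2
7 8 5

After move 5 (R):
1 6 4
3 2 0
7 8 5

After move 6 (R):
1 6 4
3 2 0
7 8 5

After move 7 (U):
1 6 0
3 2 4
7 8 5

After move 8 (R):
1 6 0
3 2 4
7 8 5

After move 9 (D):
1 6 4
3 2 0
7 8 5

Answer: 1, 6, 4, 3, 2, 0, 7, 8, 5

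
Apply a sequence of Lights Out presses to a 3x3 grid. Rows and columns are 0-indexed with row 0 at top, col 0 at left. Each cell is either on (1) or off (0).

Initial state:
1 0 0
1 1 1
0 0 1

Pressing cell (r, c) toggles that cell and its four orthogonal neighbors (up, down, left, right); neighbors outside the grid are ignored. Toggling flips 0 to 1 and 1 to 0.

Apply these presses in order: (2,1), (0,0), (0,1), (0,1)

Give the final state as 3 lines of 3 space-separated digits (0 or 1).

Answer: 0 1 0
0 0 1
1 1 0

Derivation:
After press 1 at (2,1):
1 0 0
1 0 1
1 1 0

After press 2 at (0,0):
0 1 0
0 0 1
1 1 0

After press 3 at (0,1):
1 0 1
0 1 1
1 1 0

After press 4 at (0,1):
0 1 0
0 0 1
1 1 0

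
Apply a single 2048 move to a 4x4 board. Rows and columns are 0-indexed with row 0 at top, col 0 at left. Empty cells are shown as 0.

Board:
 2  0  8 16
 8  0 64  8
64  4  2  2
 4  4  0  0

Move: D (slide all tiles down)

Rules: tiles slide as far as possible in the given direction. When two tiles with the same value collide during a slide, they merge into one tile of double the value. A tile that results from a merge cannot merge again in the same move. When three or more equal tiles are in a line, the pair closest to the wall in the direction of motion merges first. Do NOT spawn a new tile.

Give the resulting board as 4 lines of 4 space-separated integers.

Answer:  2  0  0  0
 8  0  8 16
64  0 64  8
 4  8  2  2

Derivation:
Slide down:
col 0: [2, 8, 64, 4] -> [2, 8, 64, 4]
col 1: [0, 0, 4, 4] -> [0, 0, 0, 8]
col 2: [8, 64, 2, 0] -> [0, 8, 64, 2]
col 3: [16, 8, 2, 0] -> [0, 16, 8, 2]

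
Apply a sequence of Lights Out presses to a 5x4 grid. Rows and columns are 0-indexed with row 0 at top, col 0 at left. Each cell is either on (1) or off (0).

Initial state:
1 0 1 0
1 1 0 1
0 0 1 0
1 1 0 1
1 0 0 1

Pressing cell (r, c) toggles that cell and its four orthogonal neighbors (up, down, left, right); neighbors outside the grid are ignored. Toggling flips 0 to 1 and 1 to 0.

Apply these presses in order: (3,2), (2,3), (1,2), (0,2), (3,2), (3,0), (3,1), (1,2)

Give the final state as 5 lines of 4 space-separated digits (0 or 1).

Answer: 1 1 0 1
1 1 1 0
1 1 0 1
1 1 1 0
0 1 0 1

Derivation:
After press 1 at (3,2):
1 0 1 0
1 1 0 1
0 0 0 0
1 0 1 0
1 0 1 1

After press 2 at (2,3):
1 0 1 0
1 1 0 0
0 0 1 1
1 0 1 1
1 0 1 1

After press 3 at (1,2):
1 0 0 0
1 0 1 1
0 0 0 1
1 0 1 1
1 0 1 1

After press 4 at (0,2):
1 1 1 1
1 0 0 1
0 0 0 1
1 0 1 1
1 0 1 1

After press 5 at (3,2):
1 1 1 1
1 0 0 1
0 0 1 1
1 1 0 0
1 0 0 1

After press 6 at (3,0):
1 1 1 1
1 0 0 1
1 0 1 1
0 0 0 0
0 0 0 1

After press 7 at (3,1):
1 1 1 1
1 0 0 1
1 1 1 1
1 1 1 0
0 1 0 1

After press 8 at (1,2):
1 1 0 1
1 1 1 0
1 1 0 1
1 1 1 0
0 1 0 1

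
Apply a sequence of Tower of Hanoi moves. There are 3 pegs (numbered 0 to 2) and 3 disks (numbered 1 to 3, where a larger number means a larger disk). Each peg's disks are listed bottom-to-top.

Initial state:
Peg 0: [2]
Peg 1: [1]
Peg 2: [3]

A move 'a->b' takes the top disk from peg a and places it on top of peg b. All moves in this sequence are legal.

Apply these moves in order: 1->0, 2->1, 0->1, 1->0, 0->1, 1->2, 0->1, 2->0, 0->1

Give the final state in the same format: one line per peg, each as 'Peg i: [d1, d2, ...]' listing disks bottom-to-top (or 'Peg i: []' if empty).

Answer: Peg 0: []
Peg 1: [3, 2, 1]
Peg 2: []

Derivation:
After move 1 (1->0):
Peg 0: [2, 1]
Peg 1: []
Peg 2: [3]

After move 2 (2->1):
Peg 0: [2, 1]
Peg 1: [3]
Peg 2: []

After move 3 (0->1):
Peg 0: [2]
Peg 1: [3, 1]
Peg 2: []

After move 4 (1->0):
Peg 0: [2, 1]
Peg 1: [3]
Peg 2: []

After move 5 (0->1):
Peg 0: [2]
Peg 1: [3, 1]
Peg 2: []

After move 6 (1->2):
Peg 0: [2]
Peg 1: [3]
Peg 2: [1]

After move 7 (0->1):
Peg 0: []
Peg 1: [3, 2]
Peg 2: [1]

After move 8 (2->0):
Peg 0: [1]
Peg 1: [3, 2]
Peg 2: []

After move 9 (0->1):
Peg 0: []
Peg 1: [3, 2, 1]
Peg 2: []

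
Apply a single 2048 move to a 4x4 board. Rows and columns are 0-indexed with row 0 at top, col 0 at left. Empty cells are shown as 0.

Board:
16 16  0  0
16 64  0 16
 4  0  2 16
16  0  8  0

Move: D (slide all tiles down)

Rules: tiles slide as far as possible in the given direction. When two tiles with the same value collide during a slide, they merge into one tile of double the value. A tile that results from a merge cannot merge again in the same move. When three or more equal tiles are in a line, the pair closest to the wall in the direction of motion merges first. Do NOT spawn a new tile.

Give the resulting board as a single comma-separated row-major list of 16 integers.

Answer: 0, 0, 0, 0, 32, 0, 0, 0, 4, 16, 2, 0, 16, 64, 8, 32

Derivation:
Slide down:
col 0: [16, 16, 4, 16] -> [0, 32, 4, 16]
col 1: [16, 64, 0, 0] -> [0, 0, 16, 64]
col 2: [0, 0, 2, 8] -> [0, 0, 2, 8]
col 3: [0, 16, 16, 0] -> [0, 0, 0, 32]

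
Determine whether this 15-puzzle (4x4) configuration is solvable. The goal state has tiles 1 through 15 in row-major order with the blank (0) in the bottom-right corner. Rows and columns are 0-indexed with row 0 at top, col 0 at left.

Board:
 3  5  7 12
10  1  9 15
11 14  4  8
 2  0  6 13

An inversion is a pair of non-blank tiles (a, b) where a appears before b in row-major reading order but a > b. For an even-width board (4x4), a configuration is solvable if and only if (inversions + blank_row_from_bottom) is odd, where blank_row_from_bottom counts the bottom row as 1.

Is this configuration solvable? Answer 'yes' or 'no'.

Answer: yes

Derivation:
Inversions: 46
Blank is in row 3 (0-indexed from top), which is row 1 counting from the bottom (bottom = 1).
46 + 1 = 47, which is odd, so the puzzle is solvable.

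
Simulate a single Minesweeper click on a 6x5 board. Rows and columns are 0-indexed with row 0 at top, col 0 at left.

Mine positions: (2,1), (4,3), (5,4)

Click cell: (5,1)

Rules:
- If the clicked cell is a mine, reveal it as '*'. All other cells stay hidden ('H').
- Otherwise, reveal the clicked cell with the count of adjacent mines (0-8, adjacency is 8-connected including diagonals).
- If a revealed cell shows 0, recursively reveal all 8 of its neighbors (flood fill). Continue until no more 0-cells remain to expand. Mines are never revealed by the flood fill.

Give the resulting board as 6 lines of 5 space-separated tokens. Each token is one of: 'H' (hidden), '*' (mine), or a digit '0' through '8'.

H H H H H
H H H H H
H H H H H
1 1 2 H H
0 0 1 H H
0 0 1 H H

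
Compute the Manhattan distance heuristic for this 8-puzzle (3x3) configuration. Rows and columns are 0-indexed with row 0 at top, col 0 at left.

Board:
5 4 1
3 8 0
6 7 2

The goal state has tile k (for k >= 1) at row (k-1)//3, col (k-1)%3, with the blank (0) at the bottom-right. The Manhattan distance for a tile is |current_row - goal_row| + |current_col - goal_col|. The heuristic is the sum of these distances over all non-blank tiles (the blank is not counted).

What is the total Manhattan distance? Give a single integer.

Tile 5: (0,0)->(1,1) = 2
Tile 4: (0,1)->(1,0) = 2
Tile 1: (0,2)->(0,0) = 2
Tile 3: (1,0)->(0,2) = 3
Tile 8: (1,1)->(2,1) = 1
Tile 6: (2,0)->(1,2) = 3
Tile 7: (2,1)->(2,0) = 1
Tile 2: (2,2)->(0,1) = 3
Sum: 2 + 2 + 2 + 3 + 1 + 3 + 1 + 3 = 17

Answer: 17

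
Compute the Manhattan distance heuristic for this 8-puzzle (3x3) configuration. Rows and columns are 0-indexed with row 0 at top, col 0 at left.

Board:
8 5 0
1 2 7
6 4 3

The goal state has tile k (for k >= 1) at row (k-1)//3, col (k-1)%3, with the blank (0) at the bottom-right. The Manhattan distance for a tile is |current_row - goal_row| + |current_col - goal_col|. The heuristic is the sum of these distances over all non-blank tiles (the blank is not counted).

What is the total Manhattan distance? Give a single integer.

Tile 8: (0,0)->(2,1) = 3
Tile 5: (0,1)->(1,1) = 1
Tile 1: (1,0)->(0,0) = 1
Tile 2: (1,1)->(0,1) = 1
Tile 7: (1,2)->(2,0) = 3
Tile 6: (2,0)->(1,2) = 3
Tile 4: (2,1)->(1,0) = 2
Tile 3: (2,2)->(0,2) = 2
Sum: 3 + 1 + 1 + 1 + 3 + 3 + 2 + 2 = 16

Answer: 16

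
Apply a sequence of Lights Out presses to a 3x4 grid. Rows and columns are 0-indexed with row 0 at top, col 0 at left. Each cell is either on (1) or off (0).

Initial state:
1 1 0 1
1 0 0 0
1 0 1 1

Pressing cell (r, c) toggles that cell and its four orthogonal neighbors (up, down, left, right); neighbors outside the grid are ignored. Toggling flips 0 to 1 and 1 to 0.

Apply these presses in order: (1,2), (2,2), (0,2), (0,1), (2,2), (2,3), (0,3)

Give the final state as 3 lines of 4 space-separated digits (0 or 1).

Answer: 0 1 0 1
1 0 0 1
1 0 1 0

Derivation:
After press 1 at (1,2):
1 1 1 1
1 1 1 1
1 0 0 1

After press 2 at (2,2):
1 1 1 1
1 1 0 1
1 1 1 0

After press 3 at (0,2):
1 0 0 0
1 1 1 1
1 1 1 0

After press 4 at (0,1):
0 1 1 0
1 0 1 1
1 1 1 0

After press 5 at (2,2):
0 1 1 0
1 0 0 1
1 0 0 1

After press 6 at (2,3):
0 1 1 0
1 0 0 0
1 0 1 0

After press 7 at (0,3):
0 1 0 1
1 0 0 1
1 0 1 0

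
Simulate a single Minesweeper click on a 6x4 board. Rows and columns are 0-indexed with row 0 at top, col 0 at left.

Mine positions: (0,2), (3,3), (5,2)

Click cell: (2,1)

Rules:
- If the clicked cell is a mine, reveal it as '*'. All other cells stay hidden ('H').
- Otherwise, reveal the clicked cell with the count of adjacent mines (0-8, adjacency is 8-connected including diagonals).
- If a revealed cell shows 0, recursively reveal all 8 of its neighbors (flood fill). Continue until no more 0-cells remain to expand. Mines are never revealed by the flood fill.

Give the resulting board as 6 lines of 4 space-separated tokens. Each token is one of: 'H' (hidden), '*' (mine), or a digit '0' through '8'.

0 1 H H
0 1 1 H
0 0 1 H
0 0 1 H
0 1 2 H
0 1 H H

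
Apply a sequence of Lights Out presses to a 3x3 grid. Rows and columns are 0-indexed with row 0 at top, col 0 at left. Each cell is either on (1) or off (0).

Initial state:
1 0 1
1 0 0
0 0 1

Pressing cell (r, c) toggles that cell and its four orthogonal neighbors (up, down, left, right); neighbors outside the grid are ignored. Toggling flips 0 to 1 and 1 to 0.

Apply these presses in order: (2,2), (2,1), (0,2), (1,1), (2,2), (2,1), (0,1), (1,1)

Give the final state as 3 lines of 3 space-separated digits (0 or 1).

After press 1 at (2,2):
1 0 1
1 0 1
0 1 0

After press 2 at (2,1):
1 0 1
1 1 1
1 0 1

After press 3 at (0,2):
1 1 0
1 1 0
1 0 1

After press 4 at (1,1):
1 0 0
0 0 1
1 1 1

After press 5 at (2,2):
1 0 0
0 0 0
1 0 0

After press 6 at (2,1):
1 0 0
0 1 0
0 1 1

After press 7 at (0,1):
0 1 1
0 0 0
0 1 1

After press 8 at (1,1):
0 0 1
1 1 1
0 0 1

Answer: 0 0 1
1 1 1
0 0 1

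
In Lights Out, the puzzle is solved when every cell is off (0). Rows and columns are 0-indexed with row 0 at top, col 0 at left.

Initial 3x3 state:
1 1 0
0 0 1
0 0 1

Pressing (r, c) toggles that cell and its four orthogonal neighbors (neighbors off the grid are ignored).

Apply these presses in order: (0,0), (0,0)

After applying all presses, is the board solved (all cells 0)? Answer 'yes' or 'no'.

After press 1 at (0,0):
0 0 0
1 0 1
0 0 1

After press 2 at (0,0):
1 1 0
0 0 1
0 0 1

Lights still on: 4

Answer: no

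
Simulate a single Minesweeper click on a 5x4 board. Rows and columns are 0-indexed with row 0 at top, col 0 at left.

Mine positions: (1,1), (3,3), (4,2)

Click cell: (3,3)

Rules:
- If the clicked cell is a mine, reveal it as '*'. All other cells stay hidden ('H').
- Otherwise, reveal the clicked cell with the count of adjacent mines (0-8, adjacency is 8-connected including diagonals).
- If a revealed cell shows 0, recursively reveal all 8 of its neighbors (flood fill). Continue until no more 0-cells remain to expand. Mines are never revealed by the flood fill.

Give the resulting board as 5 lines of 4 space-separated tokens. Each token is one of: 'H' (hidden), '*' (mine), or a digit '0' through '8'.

H H H H
H H H H
H H H H
H H H *
H H H H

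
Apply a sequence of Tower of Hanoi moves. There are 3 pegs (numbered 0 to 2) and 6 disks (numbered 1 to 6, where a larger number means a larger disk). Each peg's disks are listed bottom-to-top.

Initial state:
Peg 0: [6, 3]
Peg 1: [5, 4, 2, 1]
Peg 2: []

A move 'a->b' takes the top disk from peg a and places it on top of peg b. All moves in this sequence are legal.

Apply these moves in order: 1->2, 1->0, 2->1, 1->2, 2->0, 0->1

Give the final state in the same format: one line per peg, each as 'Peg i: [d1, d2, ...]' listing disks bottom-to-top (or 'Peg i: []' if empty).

After move 1 (1->2):
Peg 0: [6, 3]
Peg 1: [5, 4, 2]
Peg 2: [1]

After move 2 (1->0):
Peg 0: [6, 3, 2]
Peg 1: [5, 4]
Peg 2: [1]

After move 3 (2->1):
Peg 0: [6, 3, 2]
Peg 1: [5, 4, 1]
Peg 2: []

After move 4 (1->2):
Peg 0: [6, 3, 2]
Peg 1: [5, 4]
Peg 2: [1]

After move 5 (2->0):
Peg 0: [6, 3, 2, 1]
Peg 1: [5, 4]
Peg 2: []

After move 6 (0->1):
Peg 0: [6, 3, 2]
Peg 1: [5, 4, 1]
Peg 2: []

Answer: Peg 0: [6, 3, 2]
Peg 1: [5, 4, 1]
Peg 2: []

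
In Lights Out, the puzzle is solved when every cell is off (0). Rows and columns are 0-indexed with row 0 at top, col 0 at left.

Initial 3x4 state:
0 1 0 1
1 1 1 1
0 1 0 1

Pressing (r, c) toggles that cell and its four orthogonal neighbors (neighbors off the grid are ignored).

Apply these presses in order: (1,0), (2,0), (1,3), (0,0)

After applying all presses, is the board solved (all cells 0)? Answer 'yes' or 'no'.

After press 1 at (1,0):
1 1 0 1
0 0 1 1
1 1 0 1

After press 2 at (2,0):
1 1 0 1
1 0 1 1
0 0 0 1

After press 3 at (1,3):
1 1 0 0
1 0 0 0
0 0 0 0

After press 4 at (0,0):
0 0 0 0
0 0 0 0
0 0 0 0

Lights still on: 0

Answer: yes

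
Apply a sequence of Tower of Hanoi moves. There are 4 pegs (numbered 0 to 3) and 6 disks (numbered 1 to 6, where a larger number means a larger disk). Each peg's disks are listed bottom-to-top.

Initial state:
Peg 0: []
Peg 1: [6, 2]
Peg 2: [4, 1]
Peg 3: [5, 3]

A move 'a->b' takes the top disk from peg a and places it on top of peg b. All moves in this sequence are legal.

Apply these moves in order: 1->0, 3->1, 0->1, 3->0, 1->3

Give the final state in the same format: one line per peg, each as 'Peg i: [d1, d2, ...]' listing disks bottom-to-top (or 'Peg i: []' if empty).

After move 1 (1->0):
Peg 0: [2]
Peg 1: [6]
Peg 2: [4, 1]
Peg 3: [5, 3]

After move 2 (3->1):
Peg 0: [2]
Peg 1: [6, 3]
Peg 2: [4, 1]
Peg 3: [5]

After move 3 (0->1):
Peg 0: []
Peg 1: [6, 3, 2]
Peg 2: [4, 1]
Peg 3: [5]

After move 4 (3->0):
Peg 0: [5]
Peg 1: [6, 3, 2]
Peg 2: [4, 1]
Peg 3: []

After move 5 (1->3):
Peg 0: [5]
Peg 1: [6, 3]
Peg 2: [4, 1]
Peg 3: [2]

Answer: Peg 0: [5]
Peg 1: [6, 3]
Peg 2: [4, 1]
Peg 3: [2]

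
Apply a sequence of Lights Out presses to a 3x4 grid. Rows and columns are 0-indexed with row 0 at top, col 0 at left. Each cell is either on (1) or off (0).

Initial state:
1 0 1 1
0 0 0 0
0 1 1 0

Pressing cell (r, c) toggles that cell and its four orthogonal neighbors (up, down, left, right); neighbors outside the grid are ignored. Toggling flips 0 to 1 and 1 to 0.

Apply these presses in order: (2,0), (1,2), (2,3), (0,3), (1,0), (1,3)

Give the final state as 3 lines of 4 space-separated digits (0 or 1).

After press 1 at (2,0):
1 0 1 1
1 0 0 0
1 0 1 0

After press 2 at (1,2):
1 0 0 1
1 1 1 1
1 0 0 0

After press 3 at (2,3):
1 0 0 1
1 1 1 0
1 0 1 1

After press 4 at (0,3):
1 0 1 0
1 1 1 1
1 0 1 1

After press 5 at (1,0):
0 0 1 0
0 0 1 1
0 0 1 1

After press 6 at (1,3):
0 0 1 1
0 0 0 0
0 0 1 0

Answer: 0 0 1 1
0 0 0 0
0 0 1 0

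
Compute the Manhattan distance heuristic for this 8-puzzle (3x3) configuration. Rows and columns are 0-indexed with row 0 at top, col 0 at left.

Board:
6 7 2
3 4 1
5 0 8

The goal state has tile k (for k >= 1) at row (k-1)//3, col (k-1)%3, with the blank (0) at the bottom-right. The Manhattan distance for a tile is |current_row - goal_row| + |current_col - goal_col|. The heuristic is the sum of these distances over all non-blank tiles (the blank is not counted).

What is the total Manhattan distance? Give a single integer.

Tile 6: (0,0)->(1,2) = 3
Tile 7: (0,1)->(2,0) = 3
Tile 2: (0,2)->(0,1) = 1
Tile 3: (1,0)->(0,2) = 3
Tile 4: (1,1)->(1,0) = 1
Tile 1: (1,2)->(0,0) = 3
Tile 5: (2,0)->(1,1) = 2
Tile 8: (2,2)->(2,1) = 1
Sum: 3 + 3 + 1 + 3 + 1 + 3 + 2 + 1 = 17

Answer: 17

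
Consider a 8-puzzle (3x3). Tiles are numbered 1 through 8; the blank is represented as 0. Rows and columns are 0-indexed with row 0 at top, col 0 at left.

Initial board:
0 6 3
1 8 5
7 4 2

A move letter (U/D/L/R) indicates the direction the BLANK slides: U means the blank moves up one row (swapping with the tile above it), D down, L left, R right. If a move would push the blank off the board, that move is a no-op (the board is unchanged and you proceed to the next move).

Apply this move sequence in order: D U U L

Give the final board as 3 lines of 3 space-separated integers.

After move 1 (D):
1 6 3
0 8 5
7 4 2

After move 2 (U):
0 6 3
1 8 5
7 4 2

After move 3 (U):
0 6 3
1 8 5
7 4 2

After move 4 (L):
0 6 3
1 8 5
7 4 2

Answer: 0 6 3
1 8 5
7 4 2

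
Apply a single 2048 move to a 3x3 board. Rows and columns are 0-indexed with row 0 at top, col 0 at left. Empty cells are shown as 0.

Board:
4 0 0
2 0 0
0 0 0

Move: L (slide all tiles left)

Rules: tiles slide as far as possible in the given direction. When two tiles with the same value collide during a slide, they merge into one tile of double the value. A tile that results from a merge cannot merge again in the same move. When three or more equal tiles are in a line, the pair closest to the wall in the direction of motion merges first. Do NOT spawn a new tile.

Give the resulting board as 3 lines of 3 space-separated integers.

Answer: 4 0 0
2 0 0
0 0 0

Derivation:
Slide left:
row 0: [4, 0, 0] -> [4, 0, 0]
row 1: [2, 0, 0] -> [2, 0, 0]
row 2: [0, 0, 0] -> [0, 0, 0]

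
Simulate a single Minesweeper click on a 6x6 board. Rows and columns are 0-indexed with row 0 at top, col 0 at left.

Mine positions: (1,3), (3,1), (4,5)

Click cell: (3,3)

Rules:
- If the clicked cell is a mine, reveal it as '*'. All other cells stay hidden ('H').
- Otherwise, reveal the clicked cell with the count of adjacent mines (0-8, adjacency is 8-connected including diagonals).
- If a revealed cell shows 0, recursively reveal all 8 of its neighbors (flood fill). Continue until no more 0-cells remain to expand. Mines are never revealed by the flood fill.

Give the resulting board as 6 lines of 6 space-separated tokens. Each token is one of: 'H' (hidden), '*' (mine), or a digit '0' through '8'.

H H H H H H
H H H H H H
H H 2 1 1 H
H H 1 0 1 H
1 1 1 0 1 H
0 0 0 0 1 H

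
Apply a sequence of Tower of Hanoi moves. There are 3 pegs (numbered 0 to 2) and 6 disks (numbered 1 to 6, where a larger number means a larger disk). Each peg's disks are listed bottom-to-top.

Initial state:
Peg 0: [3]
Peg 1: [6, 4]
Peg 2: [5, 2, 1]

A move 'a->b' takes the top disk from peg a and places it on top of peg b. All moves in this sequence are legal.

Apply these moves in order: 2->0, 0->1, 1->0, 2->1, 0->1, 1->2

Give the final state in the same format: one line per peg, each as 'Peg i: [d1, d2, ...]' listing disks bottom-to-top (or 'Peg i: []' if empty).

After move 1 (2->0):
Peg 0: [3, 1]
Peg 1: [6, 4]
Peg 2: [5, 2]

After move 2 (0->1):
Peg 0: [3]
Peg 1: [6, 4, 1]
Peg 2: [5, 2]

After move 3 (1->0):
Peg 0: [3, 1]
Peg 1: [6, 4]
Peg 2: [5, 2]

After move 4 (2->1):
Peg 0: [3, 1]
Peg 1: [6, 4, 2]
Peg 2: [5]

After move 5 (0->1):
Peg 0: [3]
Peg 1: [6, 4, 2, 1]
Peg 2: [5]

After move 6 (1->2):
Peg 0: [3]
Peg 1: [6, 4, 2]
Peg 2: [5, 1]

Answer: Peg 0: [3]
Peg 1: [6, 4, 2]
Peg 2: [5, 1]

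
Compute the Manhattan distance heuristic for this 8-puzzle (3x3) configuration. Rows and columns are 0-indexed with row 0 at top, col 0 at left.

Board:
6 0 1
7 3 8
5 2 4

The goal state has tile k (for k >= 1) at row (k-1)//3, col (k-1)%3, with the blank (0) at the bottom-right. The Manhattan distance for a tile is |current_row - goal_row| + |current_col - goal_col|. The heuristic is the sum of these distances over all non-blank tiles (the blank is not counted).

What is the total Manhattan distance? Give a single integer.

Tile 6: at (0,0), goal (1,2), distance |0-1|+|0-2| = 3
Tile 1: at (0,2), goal (0,0), distance |0-0|+|2-0| = 2
Tile 7: at (1,0), goal (2,0), distance |1-2|+|0-0| = 1
Tile 3: at (1,1), goal (0,2), distance |1-0|+|1-2| = 2
Tile 8: at (1,2), goal (2,1), distance |1-2|+|2-1| = 2
Tile 5: at (2,0), goal (1,1), distance |2-1|+|0-1| = 2
Tile 2: at (2,1), goal (0,1), distance |2-0|+|1-1| = 2
Tile 4: at (2,2), goal (1,0), distance |2-1|+|2-0| = 3
Sum: 3 + 2 + 1 + 2 + 2 + 2 + 2 + 3 = 17

Answer: 17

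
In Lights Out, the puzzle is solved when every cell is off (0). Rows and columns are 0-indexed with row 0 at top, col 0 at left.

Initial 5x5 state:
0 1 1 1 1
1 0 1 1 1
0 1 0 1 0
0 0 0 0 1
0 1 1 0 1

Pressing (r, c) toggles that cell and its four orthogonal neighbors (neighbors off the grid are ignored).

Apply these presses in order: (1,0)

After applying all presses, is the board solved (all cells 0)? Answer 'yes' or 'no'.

Answer: no

Derivation:
After press 1 at (1,0):
1 1 1 1 1
0 1 1 1 1
1 1 0 1 0
0 0 0 0 1
0 1 1 0 1

Lights still on: 16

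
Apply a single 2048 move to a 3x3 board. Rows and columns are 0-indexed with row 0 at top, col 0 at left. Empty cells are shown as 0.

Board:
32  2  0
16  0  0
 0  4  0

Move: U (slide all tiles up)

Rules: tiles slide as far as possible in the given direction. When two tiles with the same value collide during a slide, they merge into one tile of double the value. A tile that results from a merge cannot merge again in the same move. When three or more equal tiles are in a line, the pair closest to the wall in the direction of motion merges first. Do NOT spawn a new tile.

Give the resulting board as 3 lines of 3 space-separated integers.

Answer: 32  2  0
16  4  0
 0  0  0

Derivation:
Slide up:
col 0: [32, 16, 0] -> [32, 16, 0]
col 1: [2, 0, 4] -> [2, 4, 0]
col 2: [0, 0, 0] -> [0, 0, 0]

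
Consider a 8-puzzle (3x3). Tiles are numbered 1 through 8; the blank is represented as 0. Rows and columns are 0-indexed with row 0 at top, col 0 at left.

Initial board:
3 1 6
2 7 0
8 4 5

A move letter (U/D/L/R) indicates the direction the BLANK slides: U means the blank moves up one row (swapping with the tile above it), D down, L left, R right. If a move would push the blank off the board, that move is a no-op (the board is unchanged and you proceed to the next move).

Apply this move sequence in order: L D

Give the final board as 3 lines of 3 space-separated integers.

Answer: 3 1 6
2 4 7
8 0 5

Derivation:
After move 1 (L):
3 1 6
2 0 7
8 4 5

After move 2 (D):
3 1 6
2 4 7
8 0 5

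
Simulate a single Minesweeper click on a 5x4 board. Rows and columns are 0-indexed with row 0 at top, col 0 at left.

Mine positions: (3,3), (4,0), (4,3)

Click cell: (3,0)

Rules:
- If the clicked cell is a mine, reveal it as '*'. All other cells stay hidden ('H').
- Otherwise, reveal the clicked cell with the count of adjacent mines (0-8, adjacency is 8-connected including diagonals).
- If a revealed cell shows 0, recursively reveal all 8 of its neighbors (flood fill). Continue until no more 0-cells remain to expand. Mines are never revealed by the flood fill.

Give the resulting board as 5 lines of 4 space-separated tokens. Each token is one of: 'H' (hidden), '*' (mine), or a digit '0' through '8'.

H H H H
H H H H
H H H H
1 H H H
H H H H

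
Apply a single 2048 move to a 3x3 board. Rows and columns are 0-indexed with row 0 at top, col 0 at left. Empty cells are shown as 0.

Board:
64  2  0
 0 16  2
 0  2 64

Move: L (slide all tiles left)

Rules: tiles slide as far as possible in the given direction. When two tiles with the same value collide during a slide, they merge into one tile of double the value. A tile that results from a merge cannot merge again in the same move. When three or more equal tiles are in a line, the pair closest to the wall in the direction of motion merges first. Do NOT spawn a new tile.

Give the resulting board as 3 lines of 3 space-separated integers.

Slide left:
row 0: [64, 2, 0] -> [64, 2, 0]
row 1: [0, 16, 2] -> [16, 2, 0]
row 2: [0, 2, 64] -> [2, 64, 0]

Answer: 64  2  0
16  2  0
 2 64  0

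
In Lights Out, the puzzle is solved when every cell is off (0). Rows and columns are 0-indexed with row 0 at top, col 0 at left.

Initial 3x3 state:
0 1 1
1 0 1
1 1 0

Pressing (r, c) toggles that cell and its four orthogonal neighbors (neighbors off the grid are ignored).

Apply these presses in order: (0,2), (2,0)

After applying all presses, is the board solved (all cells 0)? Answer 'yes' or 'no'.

After press 1 at (0,2):
0 0 0
1 0 0
1 1 0

After press 2 at (2,0):
0 0 0
0 0 0
0 0 0

Lights still on: 0

Answer: yes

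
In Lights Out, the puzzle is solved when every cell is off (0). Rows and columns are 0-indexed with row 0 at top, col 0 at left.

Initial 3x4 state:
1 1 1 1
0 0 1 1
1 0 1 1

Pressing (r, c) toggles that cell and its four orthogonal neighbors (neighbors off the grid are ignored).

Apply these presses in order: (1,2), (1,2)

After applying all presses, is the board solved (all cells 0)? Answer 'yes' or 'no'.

After press 1 at (1,2):
1 1 0 1
0 1 0 0
1 0 0 1

After press 2 at (1,2):
1 1 1 1
0 0 1 1
1 0 1 1

Lights still on: 9

Answer: no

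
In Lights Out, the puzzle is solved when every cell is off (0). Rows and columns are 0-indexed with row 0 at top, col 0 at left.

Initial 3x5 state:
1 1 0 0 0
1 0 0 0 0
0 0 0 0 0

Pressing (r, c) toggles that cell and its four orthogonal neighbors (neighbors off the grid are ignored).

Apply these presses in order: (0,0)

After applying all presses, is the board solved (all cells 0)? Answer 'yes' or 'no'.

Answer: yes

Derivation:
After press 1 at (0,0):
0 0 0 0 0
0 0 0 0 0
0 0 0 0 0

Lights still on: 0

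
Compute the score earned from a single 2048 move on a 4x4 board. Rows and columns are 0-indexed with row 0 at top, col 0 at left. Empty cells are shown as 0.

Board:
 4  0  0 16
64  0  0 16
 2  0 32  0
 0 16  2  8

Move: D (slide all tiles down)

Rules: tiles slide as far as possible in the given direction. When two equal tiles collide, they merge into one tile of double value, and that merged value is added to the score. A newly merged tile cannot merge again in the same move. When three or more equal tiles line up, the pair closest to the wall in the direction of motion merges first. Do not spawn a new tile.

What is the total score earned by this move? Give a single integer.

Answer: 32

Derivation:
Slide down:
col 0: [4, 64, 2, 0] -> [0, 4, 64, 2]  score +0 (running 0)
col 1: [0, 0, 0, 16] -> [0, 0, 0, 16]  score +0 (running 0)
col 2: [0, 0, 32, 2] -> [0, 0, 32, 2]  score +0 (running 0)
col 3: [16, 16, 0, 8] -> [0, 0, 32, 8]  score +32 (running 32)
Board after move:
 0  0  0  0
 4  0  0  0
64  0 32 32
 2 16  2  8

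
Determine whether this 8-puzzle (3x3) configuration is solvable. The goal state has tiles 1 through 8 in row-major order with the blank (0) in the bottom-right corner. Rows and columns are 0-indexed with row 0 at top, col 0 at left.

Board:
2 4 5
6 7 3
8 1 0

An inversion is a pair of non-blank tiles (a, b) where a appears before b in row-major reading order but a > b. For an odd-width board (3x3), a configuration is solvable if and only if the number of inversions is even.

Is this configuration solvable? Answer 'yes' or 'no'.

Inversions (pairs i<j in row-major order where tile[i] > tile[j] > 0): 11
11 is odd, so the puzzle is not solvable.

Answer: no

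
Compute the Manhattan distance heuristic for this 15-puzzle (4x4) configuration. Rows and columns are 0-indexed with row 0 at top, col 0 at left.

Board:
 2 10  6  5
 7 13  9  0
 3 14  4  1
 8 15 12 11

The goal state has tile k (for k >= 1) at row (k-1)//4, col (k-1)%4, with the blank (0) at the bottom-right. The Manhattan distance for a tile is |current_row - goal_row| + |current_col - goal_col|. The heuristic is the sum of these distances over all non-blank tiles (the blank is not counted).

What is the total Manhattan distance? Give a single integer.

Tile 2: (0,0)->(0,1) = 1
Tile 10: (0,1)->(2,1) = 2
Tile 6: (0,2)->(1,1) = 2
Tile 5: (0,3)->(1,0) = 4
Tile 7: (1,0)->(1,2) = 2
Tile 13: (1,1)->(3,0) = 3
Tile 9: (1,2)->(2,0) = 3
Tile 3: (2,0)->(0,2) = 4
Tile 14: (2,1)->(3,1) = 1
Tile 4: (2,2)->(0,3) = 3
Tile 1: (2,3)->(0,0) = 5
Tile 8: (3,0)->(1,3) = 5
Tile 15: (3,1)->(3,2) = 1
Tile 12: (3,2)->(2,3) = 2
Tile 11: (3,3)->(2,2) = 2
Sum: 1 + 2 + 2 + 4 + 2 + 3 + 3 + 4 + 1 + 3 + 5 + 5 + 1 + 2 + 2 = 40

Answer: 40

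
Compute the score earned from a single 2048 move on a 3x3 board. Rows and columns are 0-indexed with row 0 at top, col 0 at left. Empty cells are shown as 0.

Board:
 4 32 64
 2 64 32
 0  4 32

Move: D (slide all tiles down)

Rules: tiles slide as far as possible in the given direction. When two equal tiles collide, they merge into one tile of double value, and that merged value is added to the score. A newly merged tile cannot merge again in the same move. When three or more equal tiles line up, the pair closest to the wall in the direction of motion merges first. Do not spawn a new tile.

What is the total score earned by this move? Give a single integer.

Answer: 64

Derivation:
Slide down:
col 0: [4, 2, 0] -> [0, 4, 2]  score +0 (running 0)
col 1: [32, 64, 4] -> [32, 64, 4]  score +0 (running 0)
col 2: [64, 32, 32] -> [0, 64, 64]  score +64 (running 64)
Board after move:
 0 32  0
 4 64 64
 2  4 64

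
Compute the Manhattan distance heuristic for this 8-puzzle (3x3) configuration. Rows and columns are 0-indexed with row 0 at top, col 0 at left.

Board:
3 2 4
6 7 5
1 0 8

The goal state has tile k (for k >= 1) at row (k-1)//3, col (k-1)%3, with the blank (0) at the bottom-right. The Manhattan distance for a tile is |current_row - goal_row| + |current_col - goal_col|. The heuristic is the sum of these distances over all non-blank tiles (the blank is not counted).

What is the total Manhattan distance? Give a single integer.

Answer: 13

Derivation:
Tile 3: at (0,0), goal (0,2), distance |0-0|+|0-2| = 2
Tile 2: at (0,1), goal (0,1), distance |0-0|+|1-1| = 0
Tile 4: at (0,2), goal (1,0), distance |0-1|+|2-0| = 3
Tile 6: at (1,0), goal (1,2), distance |1-1|+|0-2| = 2
Tile 7: at (1,1), goal (2,0), distance |1-2|+|1-0| = 2
Tile 5: at (1,2), goal (1,1), distance |1-1|+|2-1| = 1
Tile 1: at (2,0), goal (0,0), distance |2-0|+|0-0| = 2
Tile 8: at (2,2), goal (2,1), distance |2-2|+|2-1| = 1
Sum: 2 + 0 + 3 + 2 + 2 + 1 + 2 + 1 = 13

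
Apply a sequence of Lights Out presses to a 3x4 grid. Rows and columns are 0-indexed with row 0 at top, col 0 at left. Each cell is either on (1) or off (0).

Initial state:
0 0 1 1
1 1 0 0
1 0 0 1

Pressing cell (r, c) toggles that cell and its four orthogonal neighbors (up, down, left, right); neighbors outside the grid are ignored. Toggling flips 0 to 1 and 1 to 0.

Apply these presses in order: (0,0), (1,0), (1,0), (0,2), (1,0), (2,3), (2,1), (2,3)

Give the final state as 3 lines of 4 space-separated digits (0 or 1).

Answer: 0 0 0 0
1 1 1 0
1 1 1 1

Derivation:
After press 1 at (0,0):
1 1 1 1
0 1 0 0
1 0 0 1

After press 2 at (1,0):
0 1 1 1
1 0 0 0
0 0 0 1

After press 3 at (1,0):
1 1 1 1
0 1 0 0
1 0 0 1

After press 4 at (0,2):
1 0 0 0
0 1 1 0
1 0 0 1

After press 5 at (1,0):
0 0 0 0
1 0 1 0
0 0 0 1

After press 6 at (2,3):
0 0 0 0
1 0 1 1
0 0 1 0

After press 7 at (2,1):
0 0 0 0
1 1 1 1
1 1 0 0

After press 8 at (2,3):
0 0 0 0
1 1 1 0
1 1 1 1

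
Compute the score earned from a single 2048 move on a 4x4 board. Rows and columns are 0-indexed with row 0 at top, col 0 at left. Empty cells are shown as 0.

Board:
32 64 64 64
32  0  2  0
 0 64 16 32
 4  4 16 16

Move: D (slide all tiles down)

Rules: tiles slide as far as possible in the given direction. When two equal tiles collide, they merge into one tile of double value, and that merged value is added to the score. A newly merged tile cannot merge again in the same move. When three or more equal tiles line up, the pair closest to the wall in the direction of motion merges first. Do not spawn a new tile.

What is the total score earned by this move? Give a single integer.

Answer: 224

Derivation:
Slide down:
col 0: [32, 32, 0, 4] -> [0, 0, 64, 4]  score +64 (running 64)
col 1: [64, 0, 64, 4] -> [0, 0, 128, 4]  score +128 (running 192)
col 2: [64, 2, 16, 16] -> [0, 64, 2, 32]  score +32 (running 224)
col 3: [64, 0, 32, 16] -> [0, 64, 32, 16]  score +0 (running 224)
Board after move:
  0   0   0   0
  0   0  64  64
 64 128   2  32
  4   4  32  16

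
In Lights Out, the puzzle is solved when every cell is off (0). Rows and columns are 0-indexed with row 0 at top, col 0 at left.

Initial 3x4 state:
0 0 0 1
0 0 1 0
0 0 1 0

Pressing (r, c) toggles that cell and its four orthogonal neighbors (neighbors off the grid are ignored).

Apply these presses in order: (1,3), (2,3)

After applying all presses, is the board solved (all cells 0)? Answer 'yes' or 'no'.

Answer: yes

Derivation:
After press 1 at (1,3):
0 0 0 0
0 0 0 1
0 0 1 1

After press 2 at (2,3):
0 0 0 0
0 0 0 0
0 0 0 0

Lights still on: 0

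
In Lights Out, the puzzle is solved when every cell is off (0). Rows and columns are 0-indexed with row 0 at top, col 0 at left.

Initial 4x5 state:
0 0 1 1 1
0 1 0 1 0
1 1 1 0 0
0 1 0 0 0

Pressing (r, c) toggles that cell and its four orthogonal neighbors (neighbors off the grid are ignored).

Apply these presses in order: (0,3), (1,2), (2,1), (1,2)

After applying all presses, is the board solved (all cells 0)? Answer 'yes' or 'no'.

After press 1 at (0,3):
0 0 0 0 0
0 1 0 0 0
1 1 1 0 0
0 1 0 0 0

After press 2 at (1,2):
0 0 1 0 0
0 0 1 1 0
1 1 0 0 0
0 1 0 0 0

After press 3 at (2,1):
0 0 1 0 0
0 1 1 1 0
0 0 1 0 0
0 0 0 0 0

After press 4 at (1,2):
0 0 0 0 0
0 0 0 0 0
0 0 0 0 0
0 0 0 0 0

Lights still on: 0

Answer: yes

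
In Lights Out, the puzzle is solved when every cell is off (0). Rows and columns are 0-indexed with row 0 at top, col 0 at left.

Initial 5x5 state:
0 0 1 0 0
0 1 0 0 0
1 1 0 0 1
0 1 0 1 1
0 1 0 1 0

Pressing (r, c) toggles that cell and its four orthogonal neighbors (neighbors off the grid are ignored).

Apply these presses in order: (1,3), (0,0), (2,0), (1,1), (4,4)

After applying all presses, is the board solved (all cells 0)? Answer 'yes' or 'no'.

Answer: no

Derivation:
After press 1 at (1,3):
0 0 1 1 0
0 1 1 1 1
1 1 0 1 1
0 1 0 1 1
0 1 0 1 0

After press 2 at (0,0):
1 1 1 1 0
1 1 1 1 1
1 1 0 1 1
0 1 0 1 1
0 1 0 1 0

After press 3 at (2,0):
1 1 1 1 0
0 1 1 1 1
0 0 0 1 1
1 1 0 1 1
0 1 0 1 0

After press 4 at (1,1):
1 0 1 1 0
1 0 0 1 1
0 1 0 1 1
1 1 0 1 1
0 1 0 1 0

After press 5 at (4,4):
1 0 1 1 0
1 0 0 1 1
0 1 0 1 1
1 1 0 1 0
0 1 0 0 1

Lights still on: 14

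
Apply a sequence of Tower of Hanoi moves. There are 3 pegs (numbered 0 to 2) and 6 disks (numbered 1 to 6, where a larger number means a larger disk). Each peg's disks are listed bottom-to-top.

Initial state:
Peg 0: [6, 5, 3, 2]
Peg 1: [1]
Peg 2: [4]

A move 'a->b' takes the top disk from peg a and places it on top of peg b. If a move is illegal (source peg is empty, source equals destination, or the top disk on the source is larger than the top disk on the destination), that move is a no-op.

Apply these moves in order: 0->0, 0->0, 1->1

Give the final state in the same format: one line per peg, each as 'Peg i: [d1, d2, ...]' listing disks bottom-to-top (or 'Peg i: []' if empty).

After move 1 (0->0):
Peg 0: [6, 5, 3, 2]
Peg 1: [1]
Peg 2: [4]

After move 2 (0->0):
Peg 0: [6, 5, 3, 2]
Peg 1: [1]
Peg 2: [4]

After move 3 (1->1):
Peg 0: [6, 5, 3, 2]
Peg 1: [1]
Peg 2: [4]

Answer: Peg 0: [6, 5, 3, 2]
Peg 1: [1]
Peg 2: [4]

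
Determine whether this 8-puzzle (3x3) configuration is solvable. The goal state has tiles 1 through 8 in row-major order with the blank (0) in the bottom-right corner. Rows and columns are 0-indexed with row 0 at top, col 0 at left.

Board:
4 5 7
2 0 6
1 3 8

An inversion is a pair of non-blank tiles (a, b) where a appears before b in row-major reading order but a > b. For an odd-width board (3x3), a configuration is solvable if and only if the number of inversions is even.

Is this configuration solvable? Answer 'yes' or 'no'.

Inversions (pairs i<j in row-major order where tile[i] > tile[j] > 0): 13
13 is odd, so the puzzle is not solvable.

Answer: no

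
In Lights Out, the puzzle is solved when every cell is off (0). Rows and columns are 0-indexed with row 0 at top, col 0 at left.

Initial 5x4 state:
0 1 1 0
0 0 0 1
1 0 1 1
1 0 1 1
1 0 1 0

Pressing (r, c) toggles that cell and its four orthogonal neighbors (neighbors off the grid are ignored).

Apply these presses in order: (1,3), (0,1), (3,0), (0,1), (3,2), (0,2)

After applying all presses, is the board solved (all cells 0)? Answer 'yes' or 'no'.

Answer: yes

Derivation:
After press 1 at (1,3):
0 1 1 1
0 0 1 0
1 0 1 0
1 0 1 1
1 0 1 0

After press 2 at (0,1):
1 0 0 1
0 1 1 0
1 0 1 0
1 0 1 1
1 0 1 0

After press 3 at (3,0):
1 0 0 1
0 1 1 0
0 0 1 0
0 1 1 1
0 0 1 0

After press 4 at (0,1):
0 1 1 1
0 0 1 0
0 0 1 0
0 1 1 1
0 0 1 0

After press 5 at (3,2):
0 1 1 1
0 0 1 0
0 0 0 0
0 0 0 0
0 0 0 0

After press 6 at (0,2):
0 0 0 0
0 0 0 0
0 0 0 0
0 0 0 0
0 0 0 0

Lights still on: 0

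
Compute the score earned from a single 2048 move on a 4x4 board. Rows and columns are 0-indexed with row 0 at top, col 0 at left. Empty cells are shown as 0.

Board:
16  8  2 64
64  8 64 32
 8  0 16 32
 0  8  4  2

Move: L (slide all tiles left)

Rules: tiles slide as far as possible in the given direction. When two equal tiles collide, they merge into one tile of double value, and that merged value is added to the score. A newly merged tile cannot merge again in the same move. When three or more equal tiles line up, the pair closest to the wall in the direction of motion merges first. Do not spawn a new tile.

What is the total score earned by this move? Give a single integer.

Answer: 0

Derivation:
Slide left:
row 0: [16, 8, 2, 64] -> [16, 8, 2, 64]  score +0 (running 0)
row 1: [64, 8, 64, 32] -> [64, 8, 64, 32]  score +0 (running 0)
row 2: [8, 0, 16, 32] -> [8, 16, 32, 0]  score +0 (running 0)
row 3: [0, 8, 4, 2] -> [8, 4, 2, 0]  score +0 (running 0)
Board after move:
16  8  2 64
64  8 64 32
 8 16 32  0
 8  4  2  0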